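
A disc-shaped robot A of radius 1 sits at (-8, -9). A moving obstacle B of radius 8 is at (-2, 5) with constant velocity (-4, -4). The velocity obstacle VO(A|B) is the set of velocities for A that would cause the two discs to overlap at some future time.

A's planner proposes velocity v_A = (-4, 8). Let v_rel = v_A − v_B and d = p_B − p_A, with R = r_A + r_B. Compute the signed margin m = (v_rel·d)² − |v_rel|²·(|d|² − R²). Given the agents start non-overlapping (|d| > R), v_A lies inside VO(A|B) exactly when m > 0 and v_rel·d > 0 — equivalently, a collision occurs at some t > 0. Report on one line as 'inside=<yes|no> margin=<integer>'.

d = (6, 14),  |d|² = 232;  R = 1+8 = 9,  c = 232−9² = 151
v_rel = (0, 12),  |v_rel|² = 144;  v_rel·d = (0)·(6) + (12)·(14) = 168
144·t² − 336·t + 151 = 0  ⇒  m = 168² − 144·151 = 6480
m = 6480 > 0,  v_rel·d = 168 > 0  ⇒  inside

inside=yes margin=6480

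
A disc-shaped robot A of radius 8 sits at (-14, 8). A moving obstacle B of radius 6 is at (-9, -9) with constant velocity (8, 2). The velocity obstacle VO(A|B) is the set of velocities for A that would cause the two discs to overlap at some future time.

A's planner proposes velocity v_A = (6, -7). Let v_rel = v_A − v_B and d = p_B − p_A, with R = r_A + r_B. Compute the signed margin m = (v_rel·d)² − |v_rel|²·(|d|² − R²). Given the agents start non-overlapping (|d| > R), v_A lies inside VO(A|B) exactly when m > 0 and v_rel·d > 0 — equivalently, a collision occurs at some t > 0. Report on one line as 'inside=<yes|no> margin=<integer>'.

d = (5, -17),  |d|² = 314;  R = 8+6 = 14,  c = 314−14² = 118
v_rel = (-2, -9),  |v_rel|² = 85;  v_rel·d = (-2)·(5) + (-9)·(-17) = 143
85·t² − 286·t + 118 = 0  ⇒  m = 143² − 85·118 = 10419
m = 10419 > 0,  v_rel·d = 143 > 0  ⇒  inside

inside=yes margin=10419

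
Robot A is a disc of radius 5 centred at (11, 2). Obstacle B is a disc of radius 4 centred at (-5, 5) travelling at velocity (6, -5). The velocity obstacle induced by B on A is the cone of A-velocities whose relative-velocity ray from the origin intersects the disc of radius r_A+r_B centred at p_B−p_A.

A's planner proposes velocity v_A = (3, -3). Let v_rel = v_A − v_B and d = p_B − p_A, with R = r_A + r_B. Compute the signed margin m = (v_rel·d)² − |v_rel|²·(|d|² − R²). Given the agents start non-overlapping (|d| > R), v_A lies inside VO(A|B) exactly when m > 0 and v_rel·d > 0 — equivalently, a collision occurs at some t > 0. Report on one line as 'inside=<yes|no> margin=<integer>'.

d = (-16, 3),  |d|² = 265;  R = 5+4 = 9,  c = 265−9² = 184
v_rel = (-3, 2),  |v_rel|² = 13;  v_rel·d = (-3)·(-16) + (2)·(3) = 54
13·t² − 108·t + 184 = 0  ⇒  m = 54² − 13·184 = 524
m = 524 > 0,  v_rel·d = 54 > 0  ⇒  inside

inside=yes margin=524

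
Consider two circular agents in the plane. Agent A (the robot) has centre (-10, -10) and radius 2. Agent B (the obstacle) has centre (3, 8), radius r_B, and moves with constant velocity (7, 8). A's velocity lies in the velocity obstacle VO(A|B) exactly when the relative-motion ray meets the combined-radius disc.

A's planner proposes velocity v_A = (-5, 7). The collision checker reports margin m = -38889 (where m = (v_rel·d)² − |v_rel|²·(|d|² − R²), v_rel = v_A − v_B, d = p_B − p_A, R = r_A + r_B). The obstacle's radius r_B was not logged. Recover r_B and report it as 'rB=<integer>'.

m = -38889
d = (13, 18);  v_rel = (-12, -1),  |v_rel|² = 145
v_rel×d = (-12)·(18) − (-1)·(13) = -203
since m = R²·145 − (-203)²:  R² = (41209 + -38889) / 145 = 16
R = √16 = 4  ⇒  r_B = 4 − 2 = 2

rB=2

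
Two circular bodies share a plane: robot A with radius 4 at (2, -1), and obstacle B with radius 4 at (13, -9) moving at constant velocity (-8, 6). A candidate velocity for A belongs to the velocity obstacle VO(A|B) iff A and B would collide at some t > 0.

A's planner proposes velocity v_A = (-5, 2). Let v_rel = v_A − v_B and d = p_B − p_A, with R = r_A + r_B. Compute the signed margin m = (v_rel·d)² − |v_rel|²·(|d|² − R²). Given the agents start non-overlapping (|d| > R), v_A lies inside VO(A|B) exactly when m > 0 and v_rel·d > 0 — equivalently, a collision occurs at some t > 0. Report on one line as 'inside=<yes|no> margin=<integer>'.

d = (11, -8),  |d|² = 185;  R = 4+4 = 8,  c = 185−8² = 121
v_rel = (3, -4),  |v_rel|² = 25;  v_rel·d = (3)·(11) + (-4)·(-8) = 65
25·t² − 130·t + 121 = 0  ⇒  m = 65² − 25·121 = 1200
m = 1200 > 0,  v_rel·d = 65 > 0  ⇒  inside

inside=yes margin=1200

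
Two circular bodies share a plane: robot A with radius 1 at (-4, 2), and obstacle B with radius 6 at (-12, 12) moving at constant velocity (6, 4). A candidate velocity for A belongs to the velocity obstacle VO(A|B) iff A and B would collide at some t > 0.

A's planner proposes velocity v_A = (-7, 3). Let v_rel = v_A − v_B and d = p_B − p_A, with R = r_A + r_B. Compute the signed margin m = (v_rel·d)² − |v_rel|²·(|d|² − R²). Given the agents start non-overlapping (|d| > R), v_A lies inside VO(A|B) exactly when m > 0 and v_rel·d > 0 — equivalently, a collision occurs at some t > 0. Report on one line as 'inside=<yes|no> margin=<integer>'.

d = (-8, 10),  |d|² = 164;  R = 1+6 = 7,  c = 164−7² = 115
v_rel = (-13, -1),  |v_rel|² = 170;  v_rel·d = (-13)·(-8) + (-1)·(10) = 94
170·t² − 188·t + 115 = 0  ⇒  m = 94² − 170·115 = -10714
m = -10714 < 0,  v_rel·d = 94 > 0  ⇒  outside

inside=no margin=-10714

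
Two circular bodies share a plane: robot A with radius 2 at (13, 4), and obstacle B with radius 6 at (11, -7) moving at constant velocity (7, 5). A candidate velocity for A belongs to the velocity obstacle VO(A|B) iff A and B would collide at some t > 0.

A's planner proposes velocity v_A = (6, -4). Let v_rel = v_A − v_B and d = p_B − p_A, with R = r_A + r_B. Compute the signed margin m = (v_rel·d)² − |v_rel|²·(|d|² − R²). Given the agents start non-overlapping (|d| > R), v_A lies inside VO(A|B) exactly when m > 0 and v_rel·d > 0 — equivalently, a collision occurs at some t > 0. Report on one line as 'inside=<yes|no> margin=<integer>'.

d = (-2, -11),  |d|² = 125;  R = 2+6 = 8,  c = 125−8² = 61
v_rel = (-1, -9),  |v_rel|² = 82;  v_rel·d = (-1)·(-2) + (-9)·(-11) = 101
82·t² − 202·t + 61 = 0  ⇒  m = 101² − 82·61 = 5199
m = 5199 > 0,  v_rel·d = 101 > 0  ⇒  inside

inside=yes margin=5199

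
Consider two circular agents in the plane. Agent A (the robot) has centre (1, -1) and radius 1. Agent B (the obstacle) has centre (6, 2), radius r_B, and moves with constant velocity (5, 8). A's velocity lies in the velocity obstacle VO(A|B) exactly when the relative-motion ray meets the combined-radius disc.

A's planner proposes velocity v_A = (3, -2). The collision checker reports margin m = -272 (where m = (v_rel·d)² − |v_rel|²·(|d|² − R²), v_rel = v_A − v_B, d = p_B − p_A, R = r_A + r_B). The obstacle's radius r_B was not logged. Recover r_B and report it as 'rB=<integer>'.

m = -272
d = (5, 3);  v_rel = (-2, -10),  |v_rel|² = 104
v_rel×d = (-2)·(3) − (-10)·(5) = 44
since m = R²·104 − 44²:  R² = (1936 + -272) / 104 = 16
R = √16 = 4  ⇒  r_B = 4 − 1 = 3

rB=3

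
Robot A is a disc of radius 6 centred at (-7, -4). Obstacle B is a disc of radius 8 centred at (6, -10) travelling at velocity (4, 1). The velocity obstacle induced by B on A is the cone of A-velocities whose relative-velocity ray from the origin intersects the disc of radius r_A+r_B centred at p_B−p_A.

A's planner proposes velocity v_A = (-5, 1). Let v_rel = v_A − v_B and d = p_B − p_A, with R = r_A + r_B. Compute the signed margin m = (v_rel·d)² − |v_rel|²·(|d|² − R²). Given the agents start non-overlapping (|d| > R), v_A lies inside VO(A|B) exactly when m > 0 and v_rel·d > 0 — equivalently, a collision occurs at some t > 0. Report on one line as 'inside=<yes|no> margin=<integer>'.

d = (13, -6),  |d|² = 205;  R = 6+8 = 14,  c = 205−14² = 9
v_rel = (-9, 0),  |v_rel|² = 81;  v_rel·d = (-9)·(13) + (0)·(-6) = -117
81·t² + 234·t + 9 = 0  ⇒  m = (-117)² − 81·9 = 12960
m = 12960 > 0,  v_rel·d = -117 < 0  ⇒  outside

inside=no margin=12960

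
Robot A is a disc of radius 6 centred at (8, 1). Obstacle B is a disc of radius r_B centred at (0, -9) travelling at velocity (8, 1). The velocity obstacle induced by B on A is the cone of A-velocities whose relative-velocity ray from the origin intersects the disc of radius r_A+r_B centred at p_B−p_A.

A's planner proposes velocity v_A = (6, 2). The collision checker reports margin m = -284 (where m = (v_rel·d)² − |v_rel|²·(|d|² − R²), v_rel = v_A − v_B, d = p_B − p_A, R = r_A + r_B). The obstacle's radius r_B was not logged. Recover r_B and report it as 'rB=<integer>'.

m = -284
d = (-8, -10);  v_rel = (-2, 1),  |v_rel|² = 5
v_rel×d = (-2)·(-10) − (1)·(-8) = 28
since m = R²·5 − 28²:  R² = (784 + -284) / 5 = 100
R = √100 = 10  ⇒  r_B = 10 − 6 = 4

rB=4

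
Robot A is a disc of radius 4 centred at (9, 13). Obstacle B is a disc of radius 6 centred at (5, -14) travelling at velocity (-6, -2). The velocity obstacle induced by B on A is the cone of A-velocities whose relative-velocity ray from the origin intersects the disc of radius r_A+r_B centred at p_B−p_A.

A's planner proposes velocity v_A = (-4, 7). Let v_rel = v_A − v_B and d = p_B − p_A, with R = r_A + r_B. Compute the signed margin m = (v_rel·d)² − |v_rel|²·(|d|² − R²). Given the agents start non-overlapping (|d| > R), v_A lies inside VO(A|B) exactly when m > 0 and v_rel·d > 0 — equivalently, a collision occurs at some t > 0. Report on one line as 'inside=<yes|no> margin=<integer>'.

d = (-4, -27),  |d|² = 745;  R = 4+6 = 10,  c = 745−10² = 645
v_rel = (2, 9),  |v_rel|² = 85;  v_rel·d = (2)·(-4) + (9)·(-27) = -251
85·t² + 502·t + 645 = 0  ⇒  m = (-251)² − 85·645 = 8176
m = 8176 > 0,  v_rel·d = -251 < 0  ⇒  outside

inside=no margin=8176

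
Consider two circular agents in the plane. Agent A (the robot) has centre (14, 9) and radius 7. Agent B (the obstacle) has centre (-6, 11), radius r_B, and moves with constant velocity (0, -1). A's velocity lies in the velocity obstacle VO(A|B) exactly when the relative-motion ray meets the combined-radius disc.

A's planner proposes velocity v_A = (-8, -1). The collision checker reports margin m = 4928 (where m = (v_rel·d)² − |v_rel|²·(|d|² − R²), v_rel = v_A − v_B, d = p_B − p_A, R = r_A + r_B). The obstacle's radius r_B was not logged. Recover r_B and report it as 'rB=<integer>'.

m = 4928
d = (-20, 2);  v_rel = (-8, 0),  |v_rel|² = 64
v_rel×d = (-8)·(2) − (0)·(-20) = -16
since m = R²·64 − (-16)²:  R² = (256 + 4928) / 64 = 81
R = √81 = 9  ⇒  r_B = 9 − 7 = 2

rB=2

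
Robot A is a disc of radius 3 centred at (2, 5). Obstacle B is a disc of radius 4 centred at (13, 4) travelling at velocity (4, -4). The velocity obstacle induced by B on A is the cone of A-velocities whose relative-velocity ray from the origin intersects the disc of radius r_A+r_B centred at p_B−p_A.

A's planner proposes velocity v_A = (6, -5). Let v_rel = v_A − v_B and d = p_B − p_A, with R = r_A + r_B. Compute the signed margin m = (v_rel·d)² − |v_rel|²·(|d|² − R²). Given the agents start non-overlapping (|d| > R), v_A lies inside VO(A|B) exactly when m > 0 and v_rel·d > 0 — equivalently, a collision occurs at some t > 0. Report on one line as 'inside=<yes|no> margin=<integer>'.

d = (11, -1),  |d|² = 122;  R = 3+4 = 7,  c = 122−7² = 73
v_rel = (2, -1),  |v_rel|² = 5;  v_rel·d = (2)·(11) + (-1)·(-1) = 23
5·t² − 46·t + 73 = 0  ⇒  m = 23² − 5·73 = 164
m = 164 > 0,  v_rel·d = 23 > 0  ⇒  inside

inside=yes margin=164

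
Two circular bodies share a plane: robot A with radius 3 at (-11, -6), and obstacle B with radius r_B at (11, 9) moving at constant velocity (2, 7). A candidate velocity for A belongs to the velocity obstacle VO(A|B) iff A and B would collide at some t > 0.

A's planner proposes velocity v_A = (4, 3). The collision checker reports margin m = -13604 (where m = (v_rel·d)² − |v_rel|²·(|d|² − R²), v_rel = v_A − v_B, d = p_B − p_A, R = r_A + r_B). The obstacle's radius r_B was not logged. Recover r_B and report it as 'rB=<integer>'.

m = -13604
d = (22, 15);  v_rel = (2, -4),  |v_rel|² = 20
v_rel×d = (2)·(15) − (-4)·(22) = 118
since m = R²·20 − 118²:  R² = (13924 + -13604) / 20 = 16
R = √16 = 4  ⇒  r_B = 4 − 3 = 1

rB=1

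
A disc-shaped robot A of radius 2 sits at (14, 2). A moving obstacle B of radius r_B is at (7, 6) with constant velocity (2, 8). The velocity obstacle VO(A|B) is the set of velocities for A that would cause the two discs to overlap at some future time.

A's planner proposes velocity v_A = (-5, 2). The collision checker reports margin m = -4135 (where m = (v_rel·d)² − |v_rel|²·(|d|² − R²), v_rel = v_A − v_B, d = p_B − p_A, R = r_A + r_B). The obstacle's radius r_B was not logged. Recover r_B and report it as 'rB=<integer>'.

m = -4135
d = (-7, 4);  v_rel = (-7, -6),  |v_rel|² = 85
v_rel×d = (-7)·(4) − (-6)·(-7) = -70
since m = R²·85 − (-70)²:  R² = (4900 + -4135) / 85 = 9
R = √9 = 3  ⇒  r_B = 3 − 2 = 1

rB=1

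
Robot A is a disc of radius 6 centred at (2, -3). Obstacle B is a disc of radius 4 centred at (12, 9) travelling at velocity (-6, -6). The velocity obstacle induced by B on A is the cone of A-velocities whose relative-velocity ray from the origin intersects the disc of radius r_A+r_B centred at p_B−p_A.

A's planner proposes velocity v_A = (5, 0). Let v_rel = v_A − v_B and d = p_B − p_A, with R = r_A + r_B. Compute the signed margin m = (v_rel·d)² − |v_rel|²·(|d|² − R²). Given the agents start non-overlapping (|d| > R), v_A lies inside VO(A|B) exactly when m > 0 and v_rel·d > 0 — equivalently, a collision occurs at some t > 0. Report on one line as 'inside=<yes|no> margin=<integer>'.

d = (10, 12),  |d|² = 244;  R = 6+4 = 10,  c = 244−10² = 144
v_rel = (11, 6),  |v_rel|² = 157;  v_rel·d = (11)·(10) + (6)·(12) = 182
157·t² − 364·t + 144 = 0  ⇒  m = 182² − 157·144 = 10516
m = 10516 > 0,  v_rel·d = 182 > 0  ⇒  inside

inside=yes margin=10516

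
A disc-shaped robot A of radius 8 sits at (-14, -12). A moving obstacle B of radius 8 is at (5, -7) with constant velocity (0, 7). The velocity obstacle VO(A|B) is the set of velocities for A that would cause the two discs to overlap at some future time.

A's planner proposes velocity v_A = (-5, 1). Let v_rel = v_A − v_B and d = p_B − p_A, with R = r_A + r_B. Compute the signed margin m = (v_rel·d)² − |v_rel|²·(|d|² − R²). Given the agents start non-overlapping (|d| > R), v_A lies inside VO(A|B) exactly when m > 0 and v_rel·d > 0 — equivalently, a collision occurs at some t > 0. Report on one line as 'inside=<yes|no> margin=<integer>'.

d = (19, 5),  |d|² = 386;  R = 8+8 = 16,  c = 386−16² = 130
v_rel = (-5, -6),  |v_rel|² = 61;  v_rel·d = (-5)·(19) + (-6)·(5) = -125
61·t² + 250·t + 130 = 0  ⇒  m = (-125)² − 61·130 = 7695
m = 7695 > 0,  v_rel·d = -125 < 0  ⇒  outside

inside=no margin=7695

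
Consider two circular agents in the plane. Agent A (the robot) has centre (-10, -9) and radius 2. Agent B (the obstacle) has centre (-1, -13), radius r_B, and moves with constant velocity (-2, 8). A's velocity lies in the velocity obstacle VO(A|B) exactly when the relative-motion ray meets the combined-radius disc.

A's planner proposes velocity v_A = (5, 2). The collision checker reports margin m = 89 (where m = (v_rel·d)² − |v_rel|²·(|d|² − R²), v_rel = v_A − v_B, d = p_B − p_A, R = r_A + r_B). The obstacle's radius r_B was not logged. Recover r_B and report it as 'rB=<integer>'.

m = 89
d = (9, -4);  v_rel = (7, -6),  |v_rel|² = 85
v_rel×d = (7)·(-4) − (-6)·(9) = 26
since m = R²·85 − 26²:  R² = (676 + 89) / 85 = 9
R = √9 = 3  ⇒  r_B = 3 − 2 = 1

rB=1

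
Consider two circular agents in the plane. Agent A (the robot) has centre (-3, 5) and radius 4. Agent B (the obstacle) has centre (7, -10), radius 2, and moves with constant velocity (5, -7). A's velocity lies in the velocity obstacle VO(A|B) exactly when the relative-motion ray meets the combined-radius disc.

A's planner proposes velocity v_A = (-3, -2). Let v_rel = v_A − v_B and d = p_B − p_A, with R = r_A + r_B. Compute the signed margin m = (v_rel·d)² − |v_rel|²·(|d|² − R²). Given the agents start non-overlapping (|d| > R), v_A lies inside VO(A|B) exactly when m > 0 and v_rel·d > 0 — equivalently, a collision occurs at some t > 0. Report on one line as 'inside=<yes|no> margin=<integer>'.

d = (10, -15),  |d|² = 325;  R = 4+2 = 6,  c = 325−6² = 289
v_rel = (-8, 5),  |v_rel|² = 89;  v_rel·d = (-8)·(10) + (5)·(-15) = -155
89·t² + 310·t + 289 = 0  ⇒  m = (-155)² − 89·289 = -1696
m = -1696 < 0,  v_rel·d = -155 < 0  ⇒  outside

inside=no margin=-1696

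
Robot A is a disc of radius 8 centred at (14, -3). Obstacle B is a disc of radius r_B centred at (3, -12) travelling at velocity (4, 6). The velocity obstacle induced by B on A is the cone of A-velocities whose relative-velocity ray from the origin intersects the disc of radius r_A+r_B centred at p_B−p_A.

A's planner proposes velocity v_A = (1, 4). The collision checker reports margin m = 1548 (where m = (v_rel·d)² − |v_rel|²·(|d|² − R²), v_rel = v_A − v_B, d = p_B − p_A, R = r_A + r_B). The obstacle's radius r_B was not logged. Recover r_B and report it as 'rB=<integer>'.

m = 1548
d = (-11, -9);  v_rel = (-3, -2),  |v_rel|² = 13
v_rel×d = (-3)·(-9) − (-2)·(-11) = 5
since m = R²·13 − 5²:  R² = (25 + 1548) / 13 = 121
R = √121 = 11  ⇒  r_B = 11 − 8 = 3

rB=3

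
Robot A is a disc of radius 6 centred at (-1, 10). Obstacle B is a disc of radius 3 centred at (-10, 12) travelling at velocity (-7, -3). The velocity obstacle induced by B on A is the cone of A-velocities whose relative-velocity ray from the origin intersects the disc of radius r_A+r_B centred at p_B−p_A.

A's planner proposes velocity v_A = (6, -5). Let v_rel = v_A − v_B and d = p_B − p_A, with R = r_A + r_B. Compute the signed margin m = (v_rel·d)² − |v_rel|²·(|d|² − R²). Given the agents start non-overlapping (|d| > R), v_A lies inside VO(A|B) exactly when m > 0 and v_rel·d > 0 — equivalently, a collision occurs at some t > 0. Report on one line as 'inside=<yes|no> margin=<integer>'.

d = (-9, 2),  |d|² = 85;  R = 6+3 = 9,  c = 85−9² = 4
v_rel = (13, -2),  |v_rel|² = 173;  v_rel·d = (13)·(-9) + (-2)·(2) = -121
173·t² + 242·t + 4 = 0  ⇒  m = (-121)² − 173·4 = 13949
m = 13949 > 0,  v_rel·d = -121 < 0  ⇒  outside

inside=no margin=13949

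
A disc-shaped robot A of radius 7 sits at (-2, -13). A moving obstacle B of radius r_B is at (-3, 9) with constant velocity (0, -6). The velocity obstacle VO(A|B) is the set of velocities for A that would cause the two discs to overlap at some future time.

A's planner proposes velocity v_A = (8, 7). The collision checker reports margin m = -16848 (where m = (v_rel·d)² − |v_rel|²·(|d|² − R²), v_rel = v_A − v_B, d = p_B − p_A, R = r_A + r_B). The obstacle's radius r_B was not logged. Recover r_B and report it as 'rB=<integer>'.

m = -16848
d = (-1, 22);  v_rel = (8, 13),  |v_rel|² = 233
v_rel×d = (8)·(22) − (13)·(-1) = 189
since m = R²·233 − 189²:  R² = (35721 + -16848) / 233 = 81
R = √81 = 9  ⇒  r_B = 9 − 7 = 2

rB=2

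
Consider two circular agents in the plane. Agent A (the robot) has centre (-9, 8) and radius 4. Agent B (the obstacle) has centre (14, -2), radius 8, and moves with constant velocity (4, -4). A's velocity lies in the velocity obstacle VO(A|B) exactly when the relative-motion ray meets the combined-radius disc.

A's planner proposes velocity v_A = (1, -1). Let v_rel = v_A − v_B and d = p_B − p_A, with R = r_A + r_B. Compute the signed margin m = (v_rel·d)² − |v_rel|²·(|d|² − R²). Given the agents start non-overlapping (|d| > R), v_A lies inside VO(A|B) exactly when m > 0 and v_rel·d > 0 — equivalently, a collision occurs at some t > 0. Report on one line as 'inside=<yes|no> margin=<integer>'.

d = (23, -10),  |d|² = 629;  R = 4+8 = 12,  c = 629−12² = 485
v_rel = (-3, 3),  |v_rel|² = 18;  v_rel·d = (-3)·(23) + (3)·(-10) = -99
18·t² + 198·t + 485 = 0  ⇒  m = (-99)² − 18·485 = 1071
m = 1071 > 0,  v_rel·d = -99 < 0  ⇒  outside

inside=no margin=1071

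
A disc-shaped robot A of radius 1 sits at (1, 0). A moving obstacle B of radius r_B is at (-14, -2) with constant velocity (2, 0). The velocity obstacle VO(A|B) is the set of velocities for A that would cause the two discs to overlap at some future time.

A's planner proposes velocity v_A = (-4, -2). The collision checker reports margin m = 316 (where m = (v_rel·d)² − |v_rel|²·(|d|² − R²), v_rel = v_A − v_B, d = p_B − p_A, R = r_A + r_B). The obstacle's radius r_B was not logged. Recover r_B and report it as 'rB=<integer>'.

m = 316
d = (-15, -2);  v_rel = (-6, -2),  |v_rel|² = 40
v_rel×d = (-6)·(-2) − (-2)·(-15) = -18
since m = R²·40 − (-18)²:  R² = (324 + 316) / 40 = 16
R = √16 = 4  ⇒  r_B = 4 − 1 = 3

rB=3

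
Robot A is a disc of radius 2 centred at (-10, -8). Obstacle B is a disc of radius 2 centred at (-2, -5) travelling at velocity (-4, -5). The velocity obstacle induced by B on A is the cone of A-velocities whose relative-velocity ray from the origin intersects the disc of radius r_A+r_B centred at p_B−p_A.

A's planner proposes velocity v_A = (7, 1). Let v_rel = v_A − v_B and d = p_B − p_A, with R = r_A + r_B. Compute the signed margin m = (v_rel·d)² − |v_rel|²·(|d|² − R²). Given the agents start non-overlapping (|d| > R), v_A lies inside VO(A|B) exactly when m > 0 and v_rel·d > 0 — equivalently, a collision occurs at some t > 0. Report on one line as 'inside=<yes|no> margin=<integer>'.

d = (8, 3),  |d|² = 73;  R = 2+2 = 4,  c = 73−4² = 57
v_rel = (11, 6),  |v_rel|² = 157;  v_rel·d = (11)·(8) + (6)·(3) = 106
157·t² − 212·t + 57 = 0  ⇒  m = 106² − 157·57 = 2287
m = 2287 > 0,  v_rel·d = 106 > 0  ⇒  inside

inside=yes margin=2287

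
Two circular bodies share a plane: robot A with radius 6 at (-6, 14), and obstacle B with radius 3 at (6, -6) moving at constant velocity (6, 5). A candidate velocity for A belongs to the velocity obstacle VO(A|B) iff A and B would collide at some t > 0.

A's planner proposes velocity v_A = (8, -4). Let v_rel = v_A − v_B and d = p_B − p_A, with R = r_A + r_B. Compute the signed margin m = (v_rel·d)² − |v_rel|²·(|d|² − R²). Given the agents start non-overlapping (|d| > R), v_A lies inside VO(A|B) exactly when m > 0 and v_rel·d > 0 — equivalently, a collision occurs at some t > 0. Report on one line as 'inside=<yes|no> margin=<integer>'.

d = (12, -20),  |d|² = 544;  R = 6+3 = 9,  c = 544−9² = 463
v_rel = (2, -9),  |v_rel|² = 85;  v_rel·d = (2)·(12) + (-9)·(-20) = 204
85·t² − 408·t + 463 = 0  ⇒  m = 204² − 85·463 = 2261
m = 2261 > 0,  v_rel·d = 204 > 0  ⇒  inside

inside=yes margin=2261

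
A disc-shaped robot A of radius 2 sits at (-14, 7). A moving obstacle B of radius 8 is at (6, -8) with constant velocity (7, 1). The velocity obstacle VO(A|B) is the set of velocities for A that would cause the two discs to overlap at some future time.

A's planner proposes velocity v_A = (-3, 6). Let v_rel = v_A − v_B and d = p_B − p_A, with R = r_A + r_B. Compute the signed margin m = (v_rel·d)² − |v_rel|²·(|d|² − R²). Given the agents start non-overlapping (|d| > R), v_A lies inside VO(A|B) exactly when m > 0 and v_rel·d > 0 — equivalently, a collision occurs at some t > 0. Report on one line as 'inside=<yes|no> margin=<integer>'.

d = (20, -15),  |d|² = 625;  R = 2+8 = 10,  c = 625−10² = 525
v_rel = (-10, 5),  |v_rel|² = 125;  v_rel·d = (-10)·(20) + (5)·(-15) = -275
125·t² + 550·t + 525 = 0  ⇒  m = (-275)² − 125·525 = 10000
m = 10000 > 0,  v_rel·d = -275 < 0  ⇒  outside

inside=no margin=10000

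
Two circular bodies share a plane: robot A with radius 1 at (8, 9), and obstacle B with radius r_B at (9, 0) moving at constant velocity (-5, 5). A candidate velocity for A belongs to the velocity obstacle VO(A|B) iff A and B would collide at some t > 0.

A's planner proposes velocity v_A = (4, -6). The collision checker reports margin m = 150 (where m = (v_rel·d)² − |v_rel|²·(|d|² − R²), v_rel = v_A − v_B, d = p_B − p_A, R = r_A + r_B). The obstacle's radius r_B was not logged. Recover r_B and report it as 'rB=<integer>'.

m = 150
d = (1, -9);  v_rel = (9, -11),  |v_rel|² = 202
v_rel×d = (9)·(-9) − (-11)·(1) = -70
since m = R²·202 − (-70)²:  R² = (4900 + 150) / 202 = 25
R = √25 = 5  ⇒  r_B = 5 − 1 = 4

rB=4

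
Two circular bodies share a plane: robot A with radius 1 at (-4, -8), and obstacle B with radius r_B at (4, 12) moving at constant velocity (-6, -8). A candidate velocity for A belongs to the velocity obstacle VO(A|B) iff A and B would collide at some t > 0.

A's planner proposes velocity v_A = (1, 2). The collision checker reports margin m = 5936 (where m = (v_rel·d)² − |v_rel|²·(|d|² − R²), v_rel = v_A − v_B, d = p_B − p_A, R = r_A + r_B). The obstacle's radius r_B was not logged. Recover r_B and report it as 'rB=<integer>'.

m = 5936
d = (8, 20);  v_rel = (7, 10),  |v_rel|² = 149
v_rel×d = (7)·(20) − (10)·(8) = 60
since m = R²·149 − 60²:  R² = (3600 + 5936) / 149 = 64
R = √64 = 8  ⇒  r_B = 8 − 1 = 7

rB=7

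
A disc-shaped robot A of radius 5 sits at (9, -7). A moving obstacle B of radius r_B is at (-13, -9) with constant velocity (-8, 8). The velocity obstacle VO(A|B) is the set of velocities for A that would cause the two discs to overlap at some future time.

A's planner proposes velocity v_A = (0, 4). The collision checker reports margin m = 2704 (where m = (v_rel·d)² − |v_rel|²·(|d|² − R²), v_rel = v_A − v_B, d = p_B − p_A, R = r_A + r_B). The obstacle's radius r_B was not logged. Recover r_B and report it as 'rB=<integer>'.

m = 2704
d = (-22, -2);  v_rel = (8, -4),  |v_rel|² = 80
v_rel×d = (8)·(-2) − (-4)·(-22) = -104
since m = R²·80 − (-104)²:  R² = (10816 + 2704) / 80 = 169
R = √169 = 13  ⇒  r_B = 13 − 5 = 8

rB=8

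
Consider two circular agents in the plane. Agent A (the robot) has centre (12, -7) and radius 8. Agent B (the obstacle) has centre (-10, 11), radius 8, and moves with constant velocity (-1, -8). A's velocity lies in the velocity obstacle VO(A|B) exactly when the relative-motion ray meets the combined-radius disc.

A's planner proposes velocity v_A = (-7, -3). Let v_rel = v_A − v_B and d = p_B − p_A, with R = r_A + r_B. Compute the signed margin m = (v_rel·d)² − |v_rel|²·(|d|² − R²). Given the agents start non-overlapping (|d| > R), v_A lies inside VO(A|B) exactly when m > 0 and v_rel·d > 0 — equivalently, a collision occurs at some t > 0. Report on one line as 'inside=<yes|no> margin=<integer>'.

d = (-22, 18),  |d|² = 808;  R = 8+8 = 16,  c = 808−16² = 552
v_rel = (-6, 5),  |v_rel|² = 61;  v_rel·d = (-6)·(-22) + (5)·(18) = 222
61·t² − 444·t + 552 = 0  ⇒  m = 222² − 61·552 = 15612
m = 15612 > 0,  v_rel·d = 222 > 0  ⇒  inside

inside=yes margin=15612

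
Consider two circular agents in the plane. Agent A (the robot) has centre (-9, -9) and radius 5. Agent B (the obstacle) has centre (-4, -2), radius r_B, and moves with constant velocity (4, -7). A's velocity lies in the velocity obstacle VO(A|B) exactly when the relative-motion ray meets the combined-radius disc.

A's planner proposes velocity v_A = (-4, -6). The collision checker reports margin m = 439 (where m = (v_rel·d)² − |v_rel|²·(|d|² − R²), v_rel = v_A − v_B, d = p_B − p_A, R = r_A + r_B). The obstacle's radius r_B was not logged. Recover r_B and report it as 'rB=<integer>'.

m = 439
d = (5, 7);  v_rel = (-8, 1),  |v_rel|² = 65
v_rel×d = (-8)·(7) − (1)·(5) = -61
since m = R²·65 − (-61)²:  R² = (3721 + 439) / 65 = 64
R = √64 = 8  ⇒  r_B = 8 − 5 = 3

rB=3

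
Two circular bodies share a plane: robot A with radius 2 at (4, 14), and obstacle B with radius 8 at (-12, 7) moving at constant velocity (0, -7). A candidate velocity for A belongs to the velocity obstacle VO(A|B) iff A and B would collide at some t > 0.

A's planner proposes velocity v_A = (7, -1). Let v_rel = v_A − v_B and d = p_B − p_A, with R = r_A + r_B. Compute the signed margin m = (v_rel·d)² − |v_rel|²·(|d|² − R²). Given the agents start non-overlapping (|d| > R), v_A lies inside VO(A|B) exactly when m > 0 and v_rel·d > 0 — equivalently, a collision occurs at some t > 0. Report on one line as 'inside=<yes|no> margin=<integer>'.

d = (-16, -7),  |d|² = 305;  R = 2+8 = 10,  c = 305−10² = 205
v_rel = (7, 6),  |v_rel|² = 85;  v_rel·d = (7)·(-16) + (6)·(-7) = -154
85·t² + 308·t + 205 = 0  ⇒  m = (-154)² − 85·205 = 6291
m = 6291 > 0,  v_rel·d = -154 < 0  ⇒  outside

inside=no margin=6291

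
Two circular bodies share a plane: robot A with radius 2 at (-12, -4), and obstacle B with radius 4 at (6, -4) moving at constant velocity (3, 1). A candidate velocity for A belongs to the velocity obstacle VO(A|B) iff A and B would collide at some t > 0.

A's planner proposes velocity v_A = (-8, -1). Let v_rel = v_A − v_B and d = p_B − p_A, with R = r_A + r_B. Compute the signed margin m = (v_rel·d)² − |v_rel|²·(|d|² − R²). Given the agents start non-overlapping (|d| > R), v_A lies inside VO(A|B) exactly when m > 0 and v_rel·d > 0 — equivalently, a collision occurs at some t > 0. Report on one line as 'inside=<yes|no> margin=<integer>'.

d = (18, 0),  |d|² = 324;  R = 2+4 = 6,  c = 324−6² = 288
v_rel = (-11, -2),  |v_rel|² = 125;  v_rel·d = (-11)·(18) + (-2)·(0) = -198
125·t² + 396·t + 288 = 0  ⇒  m = (-198)² − 125·288 = 3204
m = 3204 > 0,  v_rel·d = -198 < 0  ⇒  outside

inside=no margin=3204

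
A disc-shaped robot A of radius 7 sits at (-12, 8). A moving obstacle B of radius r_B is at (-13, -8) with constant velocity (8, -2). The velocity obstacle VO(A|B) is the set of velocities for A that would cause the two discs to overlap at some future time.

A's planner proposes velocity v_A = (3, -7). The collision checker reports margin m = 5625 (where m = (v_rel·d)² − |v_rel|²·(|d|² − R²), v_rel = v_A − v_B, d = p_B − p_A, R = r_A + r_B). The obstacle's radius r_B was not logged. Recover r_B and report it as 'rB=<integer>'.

m = 5625
d = (-1, -16);  v_rel = (-5, -5),  |v_rel|² = 50
v_rel×d = (-5)·(-16) − (-5)·(-1) = 75
since m = R²·50 − 75²:  R² = (5625 + 5625) / 50 = 225
R = √225 = 15  ⇒  r_B = 15 − 7 = 8

rB=8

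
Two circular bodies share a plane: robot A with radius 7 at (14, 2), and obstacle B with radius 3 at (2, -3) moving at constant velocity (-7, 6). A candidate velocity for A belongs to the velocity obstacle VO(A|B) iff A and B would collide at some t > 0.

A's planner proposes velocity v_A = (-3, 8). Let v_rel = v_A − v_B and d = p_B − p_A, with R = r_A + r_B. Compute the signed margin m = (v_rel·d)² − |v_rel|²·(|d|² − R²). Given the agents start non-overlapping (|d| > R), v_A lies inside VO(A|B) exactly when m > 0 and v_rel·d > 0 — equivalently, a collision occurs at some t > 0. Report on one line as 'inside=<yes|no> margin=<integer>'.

d = (-12, -5),  |d|² = 169;  R = 7+3 = 10,  c = 169−10² = 69
v_rel = (4, 2),  |v_rel|² = 20;  v_rel·d = (4)·(-12) + (2)·(-5) = -58
20·t² + 116·t + 69 = 0  ⇒  m = (-58)² − 20·69 = 1984
m = 1984 > 0,  v_rel·d = -58 < 0  ⇒  outside

inside=no margin=1984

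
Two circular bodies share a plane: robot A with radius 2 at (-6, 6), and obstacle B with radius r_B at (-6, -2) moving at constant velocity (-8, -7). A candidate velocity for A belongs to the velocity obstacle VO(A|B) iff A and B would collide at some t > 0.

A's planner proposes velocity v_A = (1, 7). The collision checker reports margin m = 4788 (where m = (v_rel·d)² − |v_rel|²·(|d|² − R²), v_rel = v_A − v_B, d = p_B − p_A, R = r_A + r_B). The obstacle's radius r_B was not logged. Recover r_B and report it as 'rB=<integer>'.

m = 4788
d = (0, -8);  v_rel = (9, 14),  |v_rel|² = 277
v_rel×d = (9)·(-8) − (14)·(0) = -72
since m = R²·277 − (-72)²:  R² = (5184 + 4788) / 277 = 36
R = √36 = 6  ⇒  r_B = 6 − 2 = 4

rB=4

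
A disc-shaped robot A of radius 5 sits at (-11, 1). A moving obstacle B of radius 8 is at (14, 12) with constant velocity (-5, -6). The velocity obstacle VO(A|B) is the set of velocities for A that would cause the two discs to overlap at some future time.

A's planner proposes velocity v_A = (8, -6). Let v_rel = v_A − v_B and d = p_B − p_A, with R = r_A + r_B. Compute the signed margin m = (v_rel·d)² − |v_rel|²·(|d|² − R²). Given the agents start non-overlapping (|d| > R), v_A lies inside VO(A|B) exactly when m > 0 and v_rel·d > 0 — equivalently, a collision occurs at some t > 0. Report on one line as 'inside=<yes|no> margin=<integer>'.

d = (25, 11),  |d|² = 746;  R = 5+8 = 13,  c = 746−13² = 577
v_rel = (13, 0),  |v_rel|² = 169;  v_rel·d = (13)·(25) + (0)·(11) = 325
169·t² − 650·t + 577 = 0  ⇒  m = 325² − 169·577 = 8112
m = 8112 > 0,  v_rel·d = 325 > 0  ⇒  inside

inside=yes margin=8112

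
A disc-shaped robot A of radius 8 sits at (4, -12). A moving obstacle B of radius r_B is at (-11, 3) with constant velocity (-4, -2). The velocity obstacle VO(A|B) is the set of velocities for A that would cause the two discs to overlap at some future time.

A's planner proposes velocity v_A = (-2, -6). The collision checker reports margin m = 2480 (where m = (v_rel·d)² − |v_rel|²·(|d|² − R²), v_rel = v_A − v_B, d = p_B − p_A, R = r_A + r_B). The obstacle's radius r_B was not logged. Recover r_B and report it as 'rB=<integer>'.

m = 2480
d = (-15, 15);  v_rel = (2, -4),  |v_rel|² = 20
v_rel×d = (2)·(15) − (-4)·(-15) = -30
since m = R²·20 − (-30)²:  R² = (900 + 2480) / 20 = 169
R = √169 = 13  ⇒  r_B = 13 − 8 = 5

rB=5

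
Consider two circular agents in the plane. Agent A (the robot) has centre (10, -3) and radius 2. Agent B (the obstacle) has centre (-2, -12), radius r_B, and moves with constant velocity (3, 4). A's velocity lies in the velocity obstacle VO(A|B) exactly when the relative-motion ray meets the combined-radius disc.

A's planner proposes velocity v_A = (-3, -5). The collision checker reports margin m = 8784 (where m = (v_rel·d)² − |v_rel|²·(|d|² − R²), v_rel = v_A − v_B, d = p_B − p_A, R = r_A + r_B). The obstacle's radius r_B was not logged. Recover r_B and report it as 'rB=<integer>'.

m = 8784
d = (-12, -9);  v_rel = (-6, -9),  |v_rel|² = 117
v_rel×d = (-6)·(-9) − (-9)·(-12) = -54
since m = R²·117 − (-54)²:  R² = (2916 + 8784) / 117 = 100
R = √100 = 10  ⇒  r_B = 10 − 2 = 8

rB=8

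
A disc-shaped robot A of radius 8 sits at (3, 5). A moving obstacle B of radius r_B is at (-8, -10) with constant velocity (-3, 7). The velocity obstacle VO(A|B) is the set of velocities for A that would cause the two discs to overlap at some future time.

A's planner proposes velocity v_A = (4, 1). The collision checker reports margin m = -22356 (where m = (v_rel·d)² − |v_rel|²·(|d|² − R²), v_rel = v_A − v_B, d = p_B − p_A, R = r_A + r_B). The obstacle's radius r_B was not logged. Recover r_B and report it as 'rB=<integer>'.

m = -22356
d = (-11, -15);  v_rel = (7, -6),  |v_rel|² = 85
v_rel×d = (7)·(-15) − (-6)·(-11) = -171
since m = R²·85 − (-171)²:  R² = (29241 + -22356) / 85 = 81
R = √81 = 9  ⇒  r_B = 9 − 8 = 1

rB=1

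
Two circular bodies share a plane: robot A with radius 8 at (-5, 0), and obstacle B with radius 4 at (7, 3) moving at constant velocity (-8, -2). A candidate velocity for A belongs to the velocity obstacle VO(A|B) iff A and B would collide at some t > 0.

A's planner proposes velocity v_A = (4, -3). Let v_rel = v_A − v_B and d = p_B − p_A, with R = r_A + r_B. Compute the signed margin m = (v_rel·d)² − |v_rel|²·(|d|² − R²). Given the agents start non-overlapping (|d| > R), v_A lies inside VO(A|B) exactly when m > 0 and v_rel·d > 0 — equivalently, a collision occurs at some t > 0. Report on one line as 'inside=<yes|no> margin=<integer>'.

d = (12, 3),  |d|² = 153;  R = 8+4 = 12,  c = 153−12² = 9
v_rel = (12, -1),  |v_rel|² = 145;  v_rel·d = (12)·(12) + (-1)·(3) = 141
145·t² − 282·t + 9 = 0  ⇒  m = 141² − 145·9 = 18576
m = 18576 > 0,  v_rel·d = 141 > 0  ⇒  inside

inside=yes margin=18576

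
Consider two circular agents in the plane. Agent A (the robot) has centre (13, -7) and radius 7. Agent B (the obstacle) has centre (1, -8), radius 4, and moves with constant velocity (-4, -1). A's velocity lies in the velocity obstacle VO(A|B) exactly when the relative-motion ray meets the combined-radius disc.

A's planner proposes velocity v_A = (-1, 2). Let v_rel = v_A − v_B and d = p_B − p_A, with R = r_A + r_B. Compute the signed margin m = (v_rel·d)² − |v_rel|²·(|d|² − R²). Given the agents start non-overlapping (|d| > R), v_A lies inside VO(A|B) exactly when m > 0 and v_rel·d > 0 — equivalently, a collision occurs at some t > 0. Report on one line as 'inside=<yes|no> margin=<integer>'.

d = (-12, -1),  |d|² = 145;  R = 7+4 = 11,  c = 145−11² = 24
v_rel = (3, 3),  |v_rel|² = 18;  v_rel·d = (3)·(-12) + (3)·(-1) = -39
18·t² + 78·t + 24 = 0  ⇒  m = (-39)² − 18·24 = 1089
m = 1089 > 0,  v_rel·d = -39 < 0  ⇒  outside

inside=no margin=1089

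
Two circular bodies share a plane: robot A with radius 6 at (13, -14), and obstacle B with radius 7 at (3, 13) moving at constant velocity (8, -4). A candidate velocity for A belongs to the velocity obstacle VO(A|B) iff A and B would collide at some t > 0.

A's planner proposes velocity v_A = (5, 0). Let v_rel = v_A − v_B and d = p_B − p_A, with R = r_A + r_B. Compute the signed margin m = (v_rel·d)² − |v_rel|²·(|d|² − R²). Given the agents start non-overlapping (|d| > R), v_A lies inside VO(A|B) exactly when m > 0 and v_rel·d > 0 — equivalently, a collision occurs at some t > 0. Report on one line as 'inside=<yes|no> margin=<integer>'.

d = (-10, 27),  |d|² = 829;  R = 6+7 = 13,  c = 829−13² = 660
v_rel = (-3, 4),  |v_rel|² = 25;  v_rel·d = (-3)·(-10) + (4)·(27) = 138
25·t² − 276·t + 660 = 0  ⇒  m = 138² − 25·660 = 2544
m = 2544 > 0,  v_rel·d = 138 > 0  ⇒  inside

inside=yes margin=2544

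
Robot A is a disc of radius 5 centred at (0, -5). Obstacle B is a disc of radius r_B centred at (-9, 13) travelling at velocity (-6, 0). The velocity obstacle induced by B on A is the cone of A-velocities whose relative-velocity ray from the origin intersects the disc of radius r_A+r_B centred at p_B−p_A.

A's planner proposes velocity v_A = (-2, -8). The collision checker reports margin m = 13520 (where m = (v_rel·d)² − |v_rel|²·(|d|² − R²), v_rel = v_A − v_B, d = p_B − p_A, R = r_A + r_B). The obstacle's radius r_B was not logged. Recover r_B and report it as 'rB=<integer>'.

m = 13520
d = (-9, 18);  v_rel = (4, -8),  |v_rel|² = 80
v_rel×d = (4)·(18) − (-8)·(-9) = 0
since m = R²·80 − 0²:  R² = (0 + 13520) / 80 = 169
R = √169 = 13  ⇒  r_B = 13 − 5 = 8

rB=8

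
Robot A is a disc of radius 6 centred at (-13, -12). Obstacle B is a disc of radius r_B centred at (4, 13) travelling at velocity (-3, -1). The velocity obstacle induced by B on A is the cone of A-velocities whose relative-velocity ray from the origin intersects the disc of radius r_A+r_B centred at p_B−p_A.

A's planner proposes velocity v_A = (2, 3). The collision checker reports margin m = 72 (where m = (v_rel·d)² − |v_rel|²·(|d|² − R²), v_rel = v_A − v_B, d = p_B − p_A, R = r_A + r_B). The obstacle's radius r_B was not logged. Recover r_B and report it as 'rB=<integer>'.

m = 72
d = (17, 25);  v_rel = (5, 4),  |v_rel|² = 41
v_rel×d = (5)·(25) − (4)·(17) = 57
since m = R²·41 − 57²:  R² = (3249 + 72) / 41 = 81
R = √81 = 9  ⇒  r_B = 9 − 6 = 3

rB=3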